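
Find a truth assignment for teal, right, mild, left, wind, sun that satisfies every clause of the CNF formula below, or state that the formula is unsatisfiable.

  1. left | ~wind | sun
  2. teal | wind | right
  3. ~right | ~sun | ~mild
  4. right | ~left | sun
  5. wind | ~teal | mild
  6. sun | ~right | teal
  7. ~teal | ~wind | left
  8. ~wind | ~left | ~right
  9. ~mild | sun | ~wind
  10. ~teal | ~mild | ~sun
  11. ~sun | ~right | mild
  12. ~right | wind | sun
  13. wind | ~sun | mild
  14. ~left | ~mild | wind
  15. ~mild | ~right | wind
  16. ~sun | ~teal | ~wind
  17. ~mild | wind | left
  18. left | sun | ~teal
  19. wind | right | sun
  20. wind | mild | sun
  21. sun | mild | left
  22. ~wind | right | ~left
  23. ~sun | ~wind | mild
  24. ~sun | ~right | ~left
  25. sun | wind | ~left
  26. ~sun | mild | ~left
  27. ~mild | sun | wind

Suppose left = 0.
Suppose wind = 1.
Unit clause (sun) forces sun = 1.
Unit clause (~teal) forces teal = 0.
Unit clause (mild) forces mild = 1.
Unit clause (~right) forces right = 0.
All clauses are satisfied.

teal ↦ 0; right ↦ 0; mild ↦ 1; left ↦ 0; wind ↦ 1; sun ↦ 1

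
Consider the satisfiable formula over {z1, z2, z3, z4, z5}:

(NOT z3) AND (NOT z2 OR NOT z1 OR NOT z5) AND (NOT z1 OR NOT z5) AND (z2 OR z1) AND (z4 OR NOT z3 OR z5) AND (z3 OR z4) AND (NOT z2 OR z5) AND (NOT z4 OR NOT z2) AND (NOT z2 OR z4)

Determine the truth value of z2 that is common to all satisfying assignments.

False

Suppose z2 = true.
From the singleton clause (NOT z3), z3 = false.
From the singleton clause (z4), z4 = true.
That conflicts with the unit clause (NOT z4).
So every satisfying assignment has z2 = False.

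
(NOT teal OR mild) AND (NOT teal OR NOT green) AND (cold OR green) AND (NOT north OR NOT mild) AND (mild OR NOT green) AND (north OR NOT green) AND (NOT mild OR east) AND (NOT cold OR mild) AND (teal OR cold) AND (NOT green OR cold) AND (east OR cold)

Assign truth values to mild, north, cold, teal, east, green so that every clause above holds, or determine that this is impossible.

mild=true, north=false, cold=true, teal=false, east=true, green=false

Suppose teal = false.
Unit clause (cold) forces cold = true.
Unit clause (mild) forces mild = true.
Unit clause (NOT north) forces north = false.
Unit clause (NOT green) forces green = false.
Unit clause (east) forces east = true.
This assignment satisfies each clause.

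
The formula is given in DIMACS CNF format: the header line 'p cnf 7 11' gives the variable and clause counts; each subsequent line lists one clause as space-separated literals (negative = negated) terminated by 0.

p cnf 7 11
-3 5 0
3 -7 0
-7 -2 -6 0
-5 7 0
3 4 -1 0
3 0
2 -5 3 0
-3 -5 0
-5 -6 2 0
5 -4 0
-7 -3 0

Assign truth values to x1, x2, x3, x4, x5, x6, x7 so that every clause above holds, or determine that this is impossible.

UNSATISFIABLE

The clause (x3) is unit, so x3 = True.
The clause (x5) is unit, so x5 = True.
But (¬x5) is also a unit clause — contradiction.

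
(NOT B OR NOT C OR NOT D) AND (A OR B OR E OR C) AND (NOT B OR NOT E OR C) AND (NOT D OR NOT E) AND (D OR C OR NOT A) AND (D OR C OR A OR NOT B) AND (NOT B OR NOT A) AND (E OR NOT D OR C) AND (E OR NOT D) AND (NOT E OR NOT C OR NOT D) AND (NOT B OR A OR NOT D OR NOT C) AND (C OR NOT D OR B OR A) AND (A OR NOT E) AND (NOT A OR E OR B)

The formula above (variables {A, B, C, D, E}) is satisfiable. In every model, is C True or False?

Suppose C = false.
Branch on B: set B = false.
Branch on A: set A = true.
The clause (D) is unit, so D = true.
The clause (NOT E) is unit, so E = false.
That conflicts with the unit clause (E).
That branch fails; take A = false instead.
The clause (E) is unit, so E = true.
That conflicts with the unit clause (NOT E).
Both values of A lead to a conflict.
That branch fails; take B = true instead.
The clause (NOT E) is unit, so E = false.
The clause (NOT A) is unit, so A = false.
The clause (D) is unit, so D = true.
That conflicts with the unit clause (NOT D).
Both values of B lead to a conflict.
So every satisfying assignment has C = True.

True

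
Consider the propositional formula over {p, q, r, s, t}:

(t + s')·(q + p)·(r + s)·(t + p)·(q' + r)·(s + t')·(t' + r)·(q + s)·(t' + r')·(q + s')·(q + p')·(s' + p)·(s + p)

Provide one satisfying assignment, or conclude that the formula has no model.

p ↦ 1,  q ↦ 1,  r ↦ 1,  s ↦ 0,  t ↦ 0

Case t = 0:
Unit clause (s') forces s = 0.
Unit clause (r) forces r = 1.
Unit clause (p) forces p = 1.
Unit clause (q) forces q = 1.
All clauses are satisfied.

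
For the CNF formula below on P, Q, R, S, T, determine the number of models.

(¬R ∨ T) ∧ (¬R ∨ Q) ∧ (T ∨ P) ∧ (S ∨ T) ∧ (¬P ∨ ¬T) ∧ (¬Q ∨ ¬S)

5

There are 2^5 = 32 truth assignments over (P, Q, R, S, T).
Split on T. With T = True, the clauses containing T are satisfied and ¬T drops from the rest; 4 of the 2^4 = 16 assignments to the other variables satisfy what remains.
With T = False, by the same count on the reduced clause set, 1 assignment works.
Total: 4 + 1 = 5.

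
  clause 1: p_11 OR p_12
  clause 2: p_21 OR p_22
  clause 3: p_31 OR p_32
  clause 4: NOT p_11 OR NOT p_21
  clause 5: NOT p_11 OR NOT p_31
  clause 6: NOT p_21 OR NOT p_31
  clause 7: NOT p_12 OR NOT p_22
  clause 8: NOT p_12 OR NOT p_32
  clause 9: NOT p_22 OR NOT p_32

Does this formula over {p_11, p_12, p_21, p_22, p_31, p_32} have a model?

Unsatisfiable

Try p_11 = true.
(NOT p_21) alone gives p_21 = false.
(p_22) alone gives p_22 = true.
(NOT p_31) alone gives p_31 = false.
(p_32) alone gives p_32 = true.
But (NOT p_32) is also a unit clause — contradiction.
So p_11 must be the other value — set p_11 = false.
(p_12) alone gives p_12 = true.
(NOT p_22) alone gives p_22 = false.
(p_21) alone gives p_21 = true.
(NOT p_31) alone gives p_31 = false.
(p_32) alone gives p_32 = true.
But (NOT p_32) is also a unit clause — contradiction.
Either choice for p_11 ends in contradiction.
No assignment satisfies every clause.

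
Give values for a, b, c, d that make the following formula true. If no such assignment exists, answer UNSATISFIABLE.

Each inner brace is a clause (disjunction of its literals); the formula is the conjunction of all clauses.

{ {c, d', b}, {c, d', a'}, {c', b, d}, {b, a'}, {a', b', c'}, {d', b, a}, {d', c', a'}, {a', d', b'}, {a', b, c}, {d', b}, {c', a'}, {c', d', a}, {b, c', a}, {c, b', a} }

Case b = 1:
Case a = 1:
Unit clause (c') forces c = 0.
Unit clause (d') forces d = 0.
Every clause now holds.

a ↦ 1, b ↦ 1, c ↦ 0, d ↦ 0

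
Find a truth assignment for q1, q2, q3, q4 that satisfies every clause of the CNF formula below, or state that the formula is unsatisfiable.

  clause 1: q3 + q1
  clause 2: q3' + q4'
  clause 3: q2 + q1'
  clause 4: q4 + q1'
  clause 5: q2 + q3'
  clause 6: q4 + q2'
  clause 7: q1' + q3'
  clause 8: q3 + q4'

Suppose q3 = 1.
From the singleton clause (q4'), q4 = 0.
From the singleton clause (q1'), q1 = 0.
From the singleton clause (q2), q2 = 1.
Now (q2') is unsatisfied and unit — conflict.
So q3 must be the other value — set q3 = 0.
From the singleton clause (q1), q1 = 1.
From the singleton clause (q2), q2 = 1.
From the singleton clause (q4), q4 = 1.
Now (q4') is unsatisfied and unit — conflict.
Either choice for q3 ends in contradiction.

UNSATISFIABLE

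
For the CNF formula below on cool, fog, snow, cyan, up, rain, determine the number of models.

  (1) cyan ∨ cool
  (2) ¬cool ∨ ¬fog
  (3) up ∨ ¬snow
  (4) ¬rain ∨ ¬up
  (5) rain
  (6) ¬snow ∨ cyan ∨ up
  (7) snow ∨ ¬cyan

1

There are 2^6 = 64 truth assignments over (cool, fog, snow, cyan, up, rain).
Split on up. With up = True, the clauses containing up are satisfied and ¬up drops from the rest; 0 of the 2^5 = 32 assignments to the other variables satisfy what remains.
With up = False, by the same count on the reduced clause set, 1 assignment works.
(One model: cool=T, fog=F, snow=F, cyan=F, up=F, rain=T.)
Total: 0 + 1 = 1.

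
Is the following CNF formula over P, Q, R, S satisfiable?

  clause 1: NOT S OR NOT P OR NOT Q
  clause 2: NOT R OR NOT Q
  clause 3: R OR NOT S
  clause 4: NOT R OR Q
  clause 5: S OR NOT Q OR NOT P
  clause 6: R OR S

No, unsatisfiable

Suppose R = false.
Unit clause (NOT S) forces S = false.
Now (S) is unsatisfied and unit — conflict.
That branch fails; take R = true instead.
Unit clause (NOT Q) forces Q = false.
Now (Q) is unsatisfied and unit — conflict.
Neither R = true nor R = false works.
No assignment satisfies every clause.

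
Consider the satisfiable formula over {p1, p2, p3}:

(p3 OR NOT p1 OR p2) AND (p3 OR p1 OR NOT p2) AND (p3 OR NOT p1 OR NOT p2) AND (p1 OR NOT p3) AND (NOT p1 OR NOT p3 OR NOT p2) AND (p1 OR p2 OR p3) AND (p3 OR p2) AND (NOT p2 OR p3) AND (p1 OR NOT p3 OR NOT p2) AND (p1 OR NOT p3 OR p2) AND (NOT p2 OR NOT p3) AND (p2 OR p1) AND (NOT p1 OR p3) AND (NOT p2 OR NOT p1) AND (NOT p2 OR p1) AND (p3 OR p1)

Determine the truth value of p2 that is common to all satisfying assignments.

Suppose p2 = true.
(p3) alone gives p3 = true.
Now (NOT p3) is unsatisfied and unit — conflict.
So every satisfying assignment has p2 = False.

False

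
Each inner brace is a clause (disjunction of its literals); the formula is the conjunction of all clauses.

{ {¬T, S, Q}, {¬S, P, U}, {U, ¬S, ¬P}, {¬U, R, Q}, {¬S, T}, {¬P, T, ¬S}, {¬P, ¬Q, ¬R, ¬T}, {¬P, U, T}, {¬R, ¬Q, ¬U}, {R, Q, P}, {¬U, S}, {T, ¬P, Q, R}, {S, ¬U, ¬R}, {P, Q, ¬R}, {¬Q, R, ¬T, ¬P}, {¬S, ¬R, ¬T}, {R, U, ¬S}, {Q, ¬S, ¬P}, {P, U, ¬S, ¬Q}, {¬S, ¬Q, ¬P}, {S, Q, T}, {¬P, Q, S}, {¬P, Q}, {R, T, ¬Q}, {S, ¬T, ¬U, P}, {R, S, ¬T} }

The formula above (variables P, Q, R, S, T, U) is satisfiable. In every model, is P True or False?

Suppose P = True.
Unit clause (Q) forces Q = True.
Unit clause (¬S) forces S = False.
Unit clause (¬U) forces U = False.
Unit clause (T) forces T = True.
Unit clause (¬R) forces R = False.
Now (R) is unsatisfied and unit — conflict.
So every satisfying assignment has P = False.

False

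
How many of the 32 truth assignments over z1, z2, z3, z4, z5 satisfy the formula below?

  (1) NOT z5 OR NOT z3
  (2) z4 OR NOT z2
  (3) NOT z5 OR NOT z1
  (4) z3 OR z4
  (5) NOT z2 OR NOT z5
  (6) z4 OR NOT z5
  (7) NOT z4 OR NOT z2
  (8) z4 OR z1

6

There are 2^5 = 32 truth assignments over (z1, z2, z3, z4, z5).
Split on z5. With z5 = true, the clauses containing z5 are satisfied and NOT z5 drops from the rest; 1 of the 2^4 = 16 assignments to the other variables satisfy what remains.
With z5 = false, by the same count on the reduced clause set, 5 assignments work.
(One model: z1=F, z2=F, z3=F, z4=T, z5=F.)
Total: 1 + 5 = 6.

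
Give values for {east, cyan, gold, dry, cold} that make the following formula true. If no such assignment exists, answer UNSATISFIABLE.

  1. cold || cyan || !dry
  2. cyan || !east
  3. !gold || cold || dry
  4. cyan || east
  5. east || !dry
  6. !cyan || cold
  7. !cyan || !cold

UNSATISFIABLE

Suppose cyan = true.
From the singleton clause (cold), cold = true.
Now (!cold) is unsatisfied and unit — conflict.
Undo cyan and try cyan = false.
From the singleton clause (!east), east = false.
Now (east) is unsatisfied and unit — conflict.
Both values of cyan lead to a conflict.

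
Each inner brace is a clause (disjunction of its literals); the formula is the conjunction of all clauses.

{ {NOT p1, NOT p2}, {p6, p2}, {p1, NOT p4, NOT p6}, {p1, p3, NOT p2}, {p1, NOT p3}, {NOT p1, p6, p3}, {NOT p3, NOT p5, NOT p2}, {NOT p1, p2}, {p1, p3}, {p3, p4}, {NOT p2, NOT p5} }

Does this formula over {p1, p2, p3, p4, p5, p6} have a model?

No, unsatisfiable

Case p1 = false:
The clause (NOT p3) is unit, so p3 = false.
Now (p3) is unsatisfied and unit — conflict.
Backtrack on p1: now try p1 = true.
The clause (NOT p2) is unit, so p2 = false.
Now (p2) is unsatisfied and unit — conflict.
Both values of p1 lead to a conflict.
No assignment satisfies every clause.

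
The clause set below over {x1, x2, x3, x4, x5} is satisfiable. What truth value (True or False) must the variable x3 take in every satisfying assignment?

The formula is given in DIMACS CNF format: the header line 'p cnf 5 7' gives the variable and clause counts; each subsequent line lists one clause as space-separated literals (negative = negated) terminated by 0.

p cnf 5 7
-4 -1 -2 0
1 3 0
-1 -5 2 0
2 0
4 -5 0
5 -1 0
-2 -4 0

Suppose x3 = False.
(x1) alone gives x1 = True.
(x2) alone gives x2 = True.
(¬x4) alone gives x4 = False.
(¬x5) alone gives x5 = False.
That conflicts with the unit clause (x5).
So every satisfying assignment has x3 = True.

True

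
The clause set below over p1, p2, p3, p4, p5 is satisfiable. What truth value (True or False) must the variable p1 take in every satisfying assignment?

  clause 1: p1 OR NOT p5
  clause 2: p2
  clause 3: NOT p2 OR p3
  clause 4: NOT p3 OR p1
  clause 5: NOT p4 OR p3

Suppose p1 = false.
The clause (NOT p5) is unit, so p5 = false.
The clause (p2) is unit, so p2 = true.
The clause (p3) is unit, so p3 = true.
That conflicts with the unit clause (NOT p3).
So every satisfying assignment has p1 = True.

True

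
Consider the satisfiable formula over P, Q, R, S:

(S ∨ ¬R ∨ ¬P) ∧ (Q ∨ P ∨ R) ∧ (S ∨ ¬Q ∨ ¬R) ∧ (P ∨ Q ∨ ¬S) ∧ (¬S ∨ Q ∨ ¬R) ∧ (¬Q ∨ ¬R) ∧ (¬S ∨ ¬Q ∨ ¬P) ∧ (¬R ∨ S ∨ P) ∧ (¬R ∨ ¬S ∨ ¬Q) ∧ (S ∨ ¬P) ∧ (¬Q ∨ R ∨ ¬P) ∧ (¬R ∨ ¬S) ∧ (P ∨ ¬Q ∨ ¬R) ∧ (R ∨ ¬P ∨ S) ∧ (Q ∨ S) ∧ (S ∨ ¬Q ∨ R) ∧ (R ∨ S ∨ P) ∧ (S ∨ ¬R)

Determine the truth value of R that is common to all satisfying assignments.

Suppose R = True.
From the singleton clause (¬Q), Q = False.
From the singleton clause (¬S), S = False.
That conflicts with the unit clause (S).
So every satisfying assignment has R = False.

False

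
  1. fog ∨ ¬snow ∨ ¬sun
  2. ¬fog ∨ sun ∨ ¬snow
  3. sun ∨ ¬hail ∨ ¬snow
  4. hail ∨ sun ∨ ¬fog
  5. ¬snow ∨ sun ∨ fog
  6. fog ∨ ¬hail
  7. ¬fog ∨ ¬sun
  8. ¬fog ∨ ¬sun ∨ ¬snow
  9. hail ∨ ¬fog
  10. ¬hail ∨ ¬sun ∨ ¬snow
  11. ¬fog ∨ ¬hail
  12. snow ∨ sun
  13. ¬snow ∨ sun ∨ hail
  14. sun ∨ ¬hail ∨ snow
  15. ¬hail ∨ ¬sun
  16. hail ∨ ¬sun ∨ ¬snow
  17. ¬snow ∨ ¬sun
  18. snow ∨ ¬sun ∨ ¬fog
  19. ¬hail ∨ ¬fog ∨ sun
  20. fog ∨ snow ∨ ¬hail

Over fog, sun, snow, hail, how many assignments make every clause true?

There are 2^4 = 16 truth assignments over (fog, sun, snow, hail).
Check each against the 20 clauses (columns in the order fog, sun, snow, hail):
  F F F F  ✗ fails (snow ∨ sun)
  F F F T  ✗ fails (fog ∨ ¬hail)
  F F T F  ✗ fails (¬snow ∨ sun ∨ fog)
  F F T T  ✗ fails (sun ∨ ¬hail ∨ ¬snow)
  F T F F  ✓ satisfies all
  F T F T  ✗ fails (fog ∨ ¬hail)
  F T T F  ✗ fails (fog ∨ ¬snow ∨ ¬sun)
  F T T T  ✗ fails (fog ∨ ¬snow ∨ ¬sun)
  T F F F  ✗ fails (hail ∨ sun ∨ ¬fog)
  T F F T  ✗ fails (¬fog ∨ ¬hail)
  T F T F  ✗ fails (¬fog ∨ sun ∨ ¬snow)
  T F T T  ✗ fails (¬fog ∨ sun ∨ ¬snow)
  T T F F  ✗ fails (¬fog ∨ ¬sun)
  T T F T  ✗ fails (¬fog ∨ ¬sun)
  T T T F  ✗ fails (¬fog ∨ ¬sun)
  T T T T  ✗ fails (¬fog ∨ ¬sun)
1 of the 16 rows is a model.

1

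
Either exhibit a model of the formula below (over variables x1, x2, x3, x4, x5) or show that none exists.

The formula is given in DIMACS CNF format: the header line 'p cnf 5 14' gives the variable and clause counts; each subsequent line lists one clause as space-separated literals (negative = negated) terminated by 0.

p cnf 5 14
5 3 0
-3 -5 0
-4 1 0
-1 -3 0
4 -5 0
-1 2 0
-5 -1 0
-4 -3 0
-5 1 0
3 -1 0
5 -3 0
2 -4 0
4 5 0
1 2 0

Case x5 = True:
(¬x3) alone gives x3 = False.
(x4) alone gives x4 = True.
(x1) alone gives x1 = True.
But (¬x1) is also a unit clause — contradiction.
So x5 must be the other value — set x5 = False.
(x3) alone gives x3 = True.
But (¬x3) is also a unit clause — contradiction.
Both values of x5 lead to a conflict.

UNSATISFIABLE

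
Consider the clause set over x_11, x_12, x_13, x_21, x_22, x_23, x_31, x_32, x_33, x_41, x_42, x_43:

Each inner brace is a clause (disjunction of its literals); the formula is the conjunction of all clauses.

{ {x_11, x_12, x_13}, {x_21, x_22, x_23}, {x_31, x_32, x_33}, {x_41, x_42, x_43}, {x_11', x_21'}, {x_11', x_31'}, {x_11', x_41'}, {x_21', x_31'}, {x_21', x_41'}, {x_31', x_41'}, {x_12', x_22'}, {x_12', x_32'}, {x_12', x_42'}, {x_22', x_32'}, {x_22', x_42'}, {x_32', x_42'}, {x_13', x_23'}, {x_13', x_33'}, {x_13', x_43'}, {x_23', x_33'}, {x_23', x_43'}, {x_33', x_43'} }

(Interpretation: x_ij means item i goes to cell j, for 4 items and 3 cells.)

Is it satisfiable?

Case x_11 = 0:
Case x_12 = 1:
From the singleton clause (x_22'), x_22 = 0.
From the singleton clause (x_32'), x_32 = 0.
From the singleton clause (x_42'), x_42 = 0.
Case x_21 = 1:
From the singleton clause (x_31'), x_31 = 0.
From the singleton clause (x_33), x_33 = 1.
From the singleton clause (x_41'), x_41 = 0.
From the singleton clause (x_43), x_43 = 1.
That conflicts with the unit clause (x_43').
So x_21 must be the other value — set x_21 = 0.
From the singleton clause (x_23), x_23 = 1.
From the singleton clause (x_13'), x_13 = 0.
From the singleton clause (x_33'), x_33 = 0.
From the singleton clause (x_31), x_31 = 1.
From the singleton clause (x_41'), x_41 = 0.
From the singleton clause (x_43), x_43 = 1.
That conflicts with the unit clause (x_43').
Neither x_21 = 1 nor x_21 = 0 works.
So x_12 must be the other value — set x_12 = 0.
From the singleton clause (x_13), x_13 = 1.
From the singleton clause (x_23'), x_23 = 0.
From the singleton clause (x_33'), x_33 = 0.
From the singleton clause (x_43'), x_43 = 0.
Case x_21 = 1:
From the singleton clause (x_31'), x_31 = 0.
From the singleton clause (x_32), x_32 = 1.
From the singleton clause (x_41'), x_41 = 0.
From the singleton clause (x_42), x_42 = 1.
That conflicts with the unit clause (x_42').
So x_21 must be the other value — set x_21 = 0.
From the singleton clause (x_22), x_22 = 1.
From the singleton clause (x_32'), x_32 = 0.
From the singleton clause (x_31), x_31 = 1.
From the singleton clause (x_41'), x_41 = 0.
From the singleton clause (x_42), x_42 = 1.
That conflicts with the unit clause (x_42').
Neither x_21 = 1 nor x_21 = 0 works.
Neither x_12 = 1 nor x_12 = 0 works.
So x_11 must be the other value — set x_11 = 1.
From the singleton clause (x_21'), x_21 = 0.
From the singleton clause (x_31'), x_31 = 0.
From the singleton clause (x_41'), x_41 = 0.
Case x_22 = 1:
From the singleton clause (x_12'), x_12 = 0.
From the singleton clause (x_32'), x_32 = 0.
From the singleton clause (x_33), x_33 = 1.
From the singleton clause (x_42'), x_42 = 0.
From the singleton clause (x_43), x_43 = 1.
That conflicts with the unit clause (x_43').
So x_22 must be the other value — set x_22 = 0.
From the singleton clause (x_23), x_23 = 1.
From the singleton clause (x_13'), x_13 = 0.
From the singleton clause (x_33'), x_33 = 0.
From the singleton clause (x_32), x_32 = 1.
From the singleton clause (x_12'), x_12 = 0.
From the singleton clause (x_42'), x_42 = 0.
From the singleton clause (x_43), x_43 = 1.
That conflicts with the unit clause (x_43').
Neither x_22 = 1 nor x_22 = 0 works.
Neither x_11 = 1 nor x_11 = 0 works.
No assignment satisfies every clause.

No, unsatisfiable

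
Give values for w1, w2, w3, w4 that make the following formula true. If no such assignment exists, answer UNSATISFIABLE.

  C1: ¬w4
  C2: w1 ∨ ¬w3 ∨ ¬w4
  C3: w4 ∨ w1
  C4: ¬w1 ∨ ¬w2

w1 ↦ True; w2 ↦ False; w3 ↦ False; w4 ↦ False

The clause (¬w4) is unit, so w4 = False.
The clause (w1) is unit, so w1 = True.
The clause (¬w2) is unit, so w2 = False.
All clauses hold; w3 can take either value.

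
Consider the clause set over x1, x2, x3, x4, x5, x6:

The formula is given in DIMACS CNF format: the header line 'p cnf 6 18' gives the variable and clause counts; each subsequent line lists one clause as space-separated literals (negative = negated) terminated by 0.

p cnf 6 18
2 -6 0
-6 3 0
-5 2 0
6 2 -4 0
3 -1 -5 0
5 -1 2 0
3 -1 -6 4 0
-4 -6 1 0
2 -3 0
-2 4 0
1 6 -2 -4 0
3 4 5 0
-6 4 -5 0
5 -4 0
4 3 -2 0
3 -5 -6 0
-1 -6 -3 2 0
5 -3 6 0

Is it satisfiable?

Suppose x2 = True.
From the singleton clause (x4), x4 = True.
From the singleton clause (x5), x5 = True.
Suppose x6 = False.
From the singleton clause (x1), x1 = True.
From the singleton clause (x3), x3 = True.
All clauses are satisfied.
A satisfying assignment: x1: True,  x2: True,  x3: True,  x4: True,  x5: True,  x6: False.

Satisfiable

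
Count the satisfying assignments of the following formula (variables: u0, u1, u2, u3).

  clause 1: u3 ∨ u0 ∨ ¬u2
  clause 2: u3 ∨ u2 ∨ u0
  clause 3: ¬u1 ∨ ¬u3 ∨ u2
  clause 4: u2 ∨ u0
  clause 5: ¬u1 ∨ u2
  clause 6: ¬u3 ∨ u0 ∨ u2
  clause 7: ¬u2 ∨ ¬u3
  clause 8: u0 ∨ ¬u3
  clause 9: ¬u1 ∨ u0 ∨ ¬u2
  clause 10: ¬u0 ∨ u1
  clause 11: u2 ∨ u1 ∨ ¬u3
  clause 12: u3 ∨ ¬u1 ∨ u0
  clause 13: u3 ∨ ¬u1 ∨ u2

1

There are 2^4 = 16 truth assignments over (u0, u1, u2, u3).
Check each against the 13 clauses (columns in the order u0, u1, u2, u3):
  F F F F  ✗ fails (u3 ∨ u2 ∨ u0)
  F F F T  ✗ fails (u2 ∨ u0)
  F F T F  ✗ fails (u3 ∨ u0 ∨ ¬u2)
  F F T T  ✗ fails (¬u2 ∨ ¬u3)
  F T F F  ✗ fails (u3 ∨ u2 ∨ u0)
  F T F T  ✗ fails (¬u1 ∨ ¬u3 ∨ u2)
  F T T F  ✗ fails (u3 ∨ u0 ∨ ¬u2)
  F T T T  ✗ fails (¬u2 ∨ ¬u3)
  T F F F  ✗ fails (¬u0 ∨ u1)
  T F F T  ✗ fails (¬u0 ∨ u1)
  T F T F  ✗ fails (¬u0 ∨ u1)
  T F T T  ✗ fails (¬u2 ∨ ¬u3)
  T T F F  ✗ fails (¬u1 ∨ u2)
  T T F T  ✗ fails (¬u1 ∨ ¬u3 ∨ u2)
  T T T F  ✓ satisfies all
  T T T T  ✗ fails (¬u2 ∨ ¬u3)
1 of the 16 rows is a model.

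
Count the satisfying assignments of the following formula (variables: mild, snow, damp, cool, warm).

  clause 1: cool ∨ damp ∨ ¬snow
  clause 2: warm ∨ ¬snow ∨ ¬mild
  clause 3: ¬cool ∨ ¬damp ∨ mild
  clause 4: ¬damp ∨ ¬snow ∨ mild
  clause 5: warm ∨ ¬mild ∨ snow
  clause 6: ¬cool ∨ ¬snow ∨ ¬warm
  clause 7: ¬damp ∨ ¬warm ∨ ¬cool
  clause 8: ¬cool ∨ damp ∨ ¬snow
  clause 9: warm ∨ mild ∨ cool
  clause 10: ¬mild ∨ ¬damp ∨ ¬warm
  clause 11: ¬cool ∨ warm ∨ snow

5

There are 2^5 = 32 truth assignments over (mild, snow, damp, cool, warm).
Split on mild. With mild = True, the clauses containing mild are satisfied and ¬mild drops from the rest; 2 of the 2^4 = 16 assignments to the other variables satisfy what remains.
With mild = False, by the same count on the reduced clause set, 3 assignments work.
(One model: mild=F, snow=F, damp=F, cool=F, warm=T.)
Total: 2 + 3 = 5.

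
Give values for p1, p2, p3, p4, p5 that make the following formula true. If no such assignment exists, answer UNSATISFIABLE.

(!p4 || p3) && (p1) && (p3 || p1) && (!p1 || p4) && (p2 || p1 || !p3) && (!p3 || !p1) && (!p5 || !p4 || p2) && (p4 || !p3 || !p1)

(p1) alone gives p1 = true.
(p4) alone gives p4 = true.
(p3) alone gives p3 = true.
That conflicts with the unit clause (!p3).

UNSATISFIABLE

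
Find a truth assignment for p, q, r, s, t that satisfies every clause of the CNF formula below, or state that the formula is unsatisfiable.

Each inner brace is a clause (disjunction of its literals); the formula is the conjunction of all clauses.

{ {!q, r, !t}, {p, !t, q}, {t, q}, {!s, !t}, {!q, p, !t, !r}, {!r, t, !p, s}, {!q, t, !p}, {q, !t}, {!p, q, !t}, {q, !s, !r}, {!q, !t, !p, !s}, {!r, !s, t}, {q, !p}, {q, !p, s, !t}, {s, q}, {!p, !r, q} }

Suppose t = false.
Unit clause (q) forces q = true.
Unit clause (!p) forces p = false.
Suppose r = false.
No clause remains; s is free.

p ↦ false, q ↦ true, r ↦ false, s ↦ true, t ↦ false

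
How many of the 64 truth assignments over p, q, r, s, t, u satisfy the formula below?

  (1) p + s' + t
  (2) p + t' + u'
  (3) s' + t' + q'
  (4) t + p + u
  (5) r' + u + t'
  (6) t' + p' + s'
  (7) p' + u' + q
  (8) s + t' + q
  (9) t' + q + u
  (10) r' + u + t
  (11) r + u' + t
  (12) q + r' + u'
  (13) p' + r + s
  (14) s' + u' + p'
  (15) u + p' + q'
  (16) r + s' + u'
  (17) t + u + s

There are 2^6 = 64 truth assignments over (p, q, r, s, t, u).
Split on u. With u = 1, the clauses containing u are satisfied and u' drops from the rest; 3 of the 2^5 = 32 assignments to the other variables satisfy what remains.
With u = 0, by the same count on the reduced clause set, 2 assignments work.
Total: 3 + 2 = 5.

5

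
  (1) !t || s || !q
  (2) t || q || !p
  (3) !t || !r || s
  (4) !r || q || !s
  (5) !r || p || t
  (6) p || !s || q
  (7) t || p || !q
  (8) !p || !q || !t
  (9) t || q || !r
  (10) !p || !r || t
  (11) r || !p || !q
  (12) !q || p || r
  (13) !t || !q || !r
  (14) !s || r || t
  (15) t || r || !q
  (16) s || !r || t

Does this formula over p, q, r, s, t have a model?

Try t = true.
Try s = false.
(!q) alone gives q = false.
(!r) alone gives r = false.
No clause remains; p is free.
A satisfying assignment: p ↦ false; q ↦ false; r ↦ false; s ↦ false; t ↦ true.

Yes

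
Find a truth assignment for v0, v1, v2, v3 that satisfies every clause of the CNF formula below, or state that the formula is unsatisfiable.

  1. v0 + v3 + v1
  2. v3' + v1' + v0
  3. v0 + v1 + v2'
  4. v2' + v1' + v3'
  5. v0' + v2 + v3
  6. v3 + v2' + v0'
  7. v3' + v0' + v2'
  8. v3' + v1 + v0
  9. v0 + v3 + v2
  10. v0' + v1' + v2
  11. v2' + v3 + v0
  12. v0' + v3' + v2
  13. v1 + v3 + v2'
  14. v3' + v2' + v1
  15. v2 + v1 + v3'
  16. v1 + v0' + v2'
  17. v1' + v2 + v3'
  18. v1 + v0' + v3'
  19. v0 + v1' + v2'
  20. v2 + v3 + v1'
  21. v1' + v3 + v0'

UNSATISFIABLE

Case v0 = 1:
Case v2 = 1:
(v3) alone gives v3 = 1.
Now (v3') is unsatisfied and unit — conflict.
That branch fails; take v2 = 0 instead.
(v3) alone gives v3 = 1.
Now (v3') is unsatisfied and unit — conflict.
Neither v2 = 1 nor v2 = 0 works.
That branch fails; take v0 = 0 instead.
Case v3 = 1:
(v1') alone gives v1 = 0.
Now (v1) is unsatisfied and unit — conflict.
That branch fails; take v3 = 0 instead.
(v1) alone gives v1 = 1.
(v2) alone gives v2 = 1.
Now (v2') is unsatisfied and unit — conflict.
Neither v3 = 1 nor v3 = 0 works.
Neither v0 = 1 nor v0 = 0 works.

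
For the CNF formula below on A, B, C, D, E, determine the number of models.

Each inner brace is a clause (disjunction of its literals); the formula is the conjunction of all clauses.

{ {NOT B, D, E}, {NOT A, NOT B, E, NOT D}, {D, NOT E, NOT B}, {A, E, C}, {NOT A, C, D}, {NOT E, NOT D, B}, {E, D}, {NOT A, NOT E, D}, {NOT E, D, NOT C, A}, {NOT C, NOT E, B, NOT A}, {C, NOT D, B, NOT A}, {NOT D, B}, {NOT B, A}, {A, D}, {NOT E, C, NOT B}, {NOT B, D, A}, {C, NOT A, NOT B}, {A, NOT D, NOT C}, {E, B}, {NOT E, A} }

1

There are 2^5 = 32 truth assignments over (A, B, C, D, E).
Split on E. With E = true, the clauses containing E are satisfied and NOT E drops from the rest; 1 of the 2^4 = 16 assignments to the other variables satisfy what remains.
With E = false, by the same count on the reduced clause set, 0 assignments work.
(One model: A=T, B=T, C=T, D=T, E=T.)
Total: 1 + 0 = 1.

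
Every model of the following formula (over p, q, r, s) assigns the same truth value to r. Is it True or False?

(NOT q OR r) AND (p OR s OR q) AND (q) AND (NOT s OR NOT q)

Suppose r = false.
The clause (NOT q) is unit, so q = false.
That conflicts with the unit clause (q).
So every satisfying assignment has r = True.

True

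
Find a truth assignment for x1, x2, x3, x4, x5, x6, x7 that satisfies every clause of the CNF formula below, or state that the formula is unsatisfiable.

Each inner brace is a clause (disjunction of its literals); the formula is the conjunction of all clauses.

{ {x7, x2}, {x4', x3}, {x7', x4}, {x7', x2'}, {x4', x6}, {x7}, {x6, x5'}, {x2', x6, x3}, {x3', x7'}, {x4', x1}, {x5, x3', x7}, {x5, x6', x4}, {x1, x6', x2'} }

From the singleton clause (x7), x7 = 1.
From the singleton clause (x4), x4 = 1.
From the singleton clause (x3), x3 = 1.
Now (x3') is unsatisfied and unit — conflict.

UNSATISFIABLE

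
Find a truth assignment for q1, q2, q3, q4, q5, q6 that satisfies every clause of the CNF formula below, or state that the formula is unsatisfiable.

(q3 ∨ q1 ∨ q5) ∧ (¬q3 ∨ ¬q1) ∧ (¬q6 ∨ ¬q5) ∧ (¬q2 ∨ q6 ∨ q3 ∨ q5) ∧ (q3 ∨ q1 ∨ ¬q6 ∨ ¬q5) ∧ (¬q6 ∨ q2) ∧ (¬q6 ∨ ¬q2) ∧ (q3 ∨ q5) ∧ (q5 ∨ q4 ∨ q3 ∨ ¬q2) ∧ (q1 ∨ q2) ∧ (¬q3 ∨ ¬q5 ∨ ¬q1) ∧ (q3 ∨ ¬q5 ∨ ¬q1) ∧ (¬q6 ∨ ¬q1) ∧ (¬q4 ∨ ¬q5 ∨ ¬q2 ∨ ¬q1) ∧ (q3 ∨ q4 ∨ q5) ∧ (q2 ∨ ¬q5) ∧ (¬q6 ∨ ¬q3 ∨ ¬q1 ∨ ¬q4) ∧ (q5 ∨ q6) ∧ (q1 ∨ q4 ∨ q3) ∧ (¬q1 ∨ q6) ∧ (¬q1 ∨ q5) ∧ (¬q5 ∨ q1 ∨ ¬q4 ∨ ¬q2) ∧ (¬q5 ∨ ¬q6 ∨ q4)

Case q3 = True:
Unit clause (¬q1) forces q1 = False.
Unit clause (q2) forces q2 = True.
Unit clause (¬q6) forces q6 = False.
Unit clause (q5) forces q5 = True.
Unit clause (¬q4) forces q4 = False.
This assignment satisfies each clause.

q1: False,  q2: True,  q3: True,  q4: False,  q5: True,  q6: False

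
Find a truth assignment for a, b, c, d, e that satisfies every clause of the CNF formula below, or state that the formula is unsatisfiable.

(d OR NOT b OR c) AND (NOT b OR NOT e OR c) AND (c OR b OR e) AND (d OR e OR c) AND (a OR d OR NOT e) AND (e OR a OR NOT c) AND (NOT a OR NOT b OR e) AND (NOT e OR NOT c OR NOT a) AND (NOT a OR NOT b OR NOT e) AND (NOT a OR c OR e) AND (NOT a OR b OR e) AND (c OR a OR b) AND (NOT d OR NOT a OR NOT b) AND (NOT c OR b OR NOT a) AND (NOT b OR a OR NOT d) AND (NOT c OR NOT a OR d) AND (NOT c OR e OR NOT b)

a: false,  b: false,  c: true,  d: true,  e: true

Suppose d = true.
Suppose a = false.
(NOT b) alone gives b = false.
(c) alone gives c = true.
(e) alone gives e = true.
All clauses are satisfied.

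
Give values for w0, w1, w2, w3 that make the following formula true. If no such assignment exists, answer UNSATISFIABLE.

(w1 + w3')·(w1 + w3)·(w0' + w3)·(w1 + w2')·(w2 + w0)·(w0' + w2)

Suppose w1 = 1.
Suppose w0 = 0.
The clause (w2) is unit, so w2 = 1.
All clauses hold; w3 can take either value.

w0 ↦ 0; w1 ↦ 1; w2 ↦ 1; w3 ↦ 0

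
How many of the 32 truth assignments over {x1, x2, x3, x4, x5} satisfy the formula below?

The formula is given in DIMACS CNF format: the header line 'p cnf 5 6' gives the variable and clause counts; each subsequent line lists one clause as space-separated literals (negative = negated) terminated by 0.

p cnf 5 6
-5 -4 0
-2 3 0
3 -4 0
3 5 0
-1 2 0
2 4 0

7

There are 2^5 = 32 truth assignments over (x1, x2, x3, x4, x5).
Split on x5. With x5 = True, the clauses containing x5 are satisfied and ¬x5 drops from the rest; 2 of the 2^4 = 16 assignments to the other variables satisfy what remains.
With x5 = False, by the same count on the reduced clause set, 5 assignments work.
(One model: x1=F, x2=F, x3=T, x4=T, x5=F.)
Total: 2 + 5 = 7.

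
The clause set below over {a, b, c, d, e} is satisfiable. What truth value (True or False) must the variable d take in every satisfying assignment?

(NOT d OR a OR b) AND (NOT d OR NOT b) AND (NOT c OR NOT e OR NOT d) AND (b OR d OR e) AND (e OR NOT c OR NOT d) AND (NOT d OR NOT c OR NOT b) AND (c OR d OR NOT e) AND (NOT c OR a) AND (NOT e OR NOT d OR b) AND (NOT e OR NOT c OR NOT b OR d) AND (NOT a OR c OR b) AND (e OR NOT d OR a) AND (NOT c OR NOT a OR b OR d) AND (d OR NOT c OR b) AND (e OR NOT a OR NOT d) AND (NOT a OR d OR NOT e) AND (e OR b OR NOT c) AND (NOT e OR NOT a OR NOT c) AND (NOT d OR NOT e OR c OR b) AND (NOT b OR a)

Suppose d = true.
The clause (NOT b) is unit, so b = false.
The clause (a) is unit, so a = true.
The clause (NOT e) is unit, so e = false.
Now (e) is unsatisfied and unit — conflict.
So every satisfying assignment has d = False.

False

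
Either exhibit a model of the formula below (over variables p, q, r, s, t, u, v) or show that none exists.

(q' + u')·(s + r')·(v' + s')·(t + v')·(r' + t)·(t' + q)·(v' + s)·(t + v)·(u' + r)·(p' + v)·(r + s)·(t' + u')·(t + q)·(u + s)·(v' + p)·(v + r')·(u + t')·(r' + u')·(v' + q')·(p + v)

Case q = 0:
Unit clause (t') forces t = 0.
Now (t) is unsatisfied and unit — conflict.
That branch fails; take q = 1 instead.
Unit clause (u') forces u = 0.
Unit clause (s) forces s = 1.
Unit clause (v') forces v = 0.
Unit clause (t) forces t = 1.
Now (t') is unsatisfied and unit — conflict.
Both values of q lead to a conflict.

UNSATISFIABLE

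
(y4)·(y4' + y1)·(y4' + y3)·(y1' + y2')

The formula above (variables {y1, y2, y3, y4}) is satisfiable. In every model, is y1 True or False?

Suppose y1 = 0.
From the singleton clause (y4), y4 = 1.
Now (y4') is unsatisfied and unit — conflict.
So every satisfying assignment has y1 = True.

True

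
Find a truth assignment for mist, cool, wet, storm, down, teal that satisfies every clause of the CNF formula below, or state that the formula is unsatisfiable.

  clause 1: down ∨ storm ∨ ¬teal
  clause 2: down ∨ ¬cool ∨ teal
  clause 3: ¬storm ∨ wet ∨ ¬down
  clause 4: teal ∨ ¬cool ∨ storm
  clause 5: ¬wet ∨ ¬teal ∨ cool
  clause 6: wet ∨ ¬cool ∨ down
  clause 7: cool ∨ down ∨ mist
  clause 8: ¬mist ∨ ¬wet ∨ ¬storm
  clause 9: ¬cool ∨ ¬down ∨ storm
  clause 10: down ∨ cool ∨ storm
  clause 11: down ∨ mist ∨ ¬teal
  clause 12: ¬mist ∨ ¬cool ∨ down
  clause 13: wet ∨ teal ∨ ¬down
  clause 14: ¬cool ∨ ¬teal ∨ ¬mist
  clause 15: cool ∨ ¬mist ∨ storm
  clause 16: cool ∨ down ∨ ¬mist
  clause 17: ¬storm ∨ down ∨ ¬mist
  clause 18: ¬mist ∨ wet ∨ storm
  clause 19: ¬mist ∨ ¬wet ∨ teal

mist ↦ False; cool ↦ False; wet ↦ True; storm ↦ True; down ↦ True; teal ↦ False

Branch on down: set down = True.
Branch on storm: set storm = True.
Unit clause (wet) forces wet = True.
Unit clause (¬mist) forces mist = False.
Branch on teal: set teal = False.
Every clause is now satisfied; cool is unconstrained.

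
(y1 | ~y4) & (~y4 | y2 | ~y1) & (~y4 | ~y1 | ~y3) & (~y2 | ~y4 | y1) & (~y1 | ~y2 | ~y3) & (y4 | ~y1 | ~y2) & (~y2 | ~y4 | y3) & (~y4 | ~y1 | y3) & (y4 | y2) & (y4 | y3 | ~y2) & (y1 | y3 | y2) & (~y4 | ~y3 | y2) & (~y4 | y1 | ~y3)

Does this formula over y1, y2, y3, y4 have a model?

Suppose y1 = 0.
Unit clause (~y4) forces y4 = 0.
Unit clause (y2) forces y2 = 1.
Unit clause (y3) forces y3 = 1.
This assignment satisfies each clause.
A satisfying assignment: y1: 0; y2: 1; y3: 1; y4: 0.

Satisfiable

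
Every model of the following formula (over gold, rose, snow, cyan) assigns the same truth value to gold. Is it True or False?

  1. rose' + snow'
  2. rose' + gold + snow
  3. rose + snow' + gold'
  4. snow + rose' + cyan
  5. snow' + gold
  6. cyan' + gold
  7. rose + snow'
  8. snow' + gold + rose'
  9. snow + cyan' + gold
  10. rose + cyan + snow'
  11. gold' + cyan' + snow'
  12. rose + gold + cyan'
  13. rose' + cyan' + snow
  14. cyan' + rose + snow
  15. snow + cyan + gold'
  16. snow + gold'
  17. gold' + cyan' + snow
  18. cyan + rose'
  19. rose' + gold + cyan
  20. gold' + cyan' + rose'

False

Suppose gold = 1.
Unit clause (snow) forces snow = 1.
Unit clause (rose') forces rose = 0.
But (rose) is also a unit clause — contradiction.
So every satisfying assignment has gold = False.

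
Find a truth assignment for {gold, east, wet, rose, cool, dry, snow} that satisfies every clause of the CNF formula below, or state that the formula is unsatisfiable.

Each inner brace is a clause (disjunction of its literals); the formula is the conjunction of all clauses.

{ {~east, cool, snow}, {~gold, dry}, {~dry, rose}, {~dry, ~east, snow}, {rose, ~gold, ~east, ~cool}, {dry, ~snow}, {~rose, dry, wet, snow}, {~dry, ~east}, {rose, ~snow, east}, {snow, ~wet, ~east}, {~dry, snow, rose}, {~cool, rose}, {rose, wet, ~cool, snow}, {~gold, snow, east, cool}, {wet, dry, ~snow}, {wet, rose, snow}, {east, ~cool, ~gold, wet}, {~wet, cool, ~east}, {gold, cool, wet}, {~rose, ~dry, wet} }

gold=1,  east=0,  wet=1,  rose=1,  cool=0,  dry=1,  snow=1

Case gold = 1:
Unit clause (dry) forces dry = 1.
Unit clause (rose) forces rose = 1.
Unit clause (~east) forces east = 0.
Unit clause (wet) forces wet = 1.
Case snow = 1:
Every clause is now satisfied; cool is unconstrained.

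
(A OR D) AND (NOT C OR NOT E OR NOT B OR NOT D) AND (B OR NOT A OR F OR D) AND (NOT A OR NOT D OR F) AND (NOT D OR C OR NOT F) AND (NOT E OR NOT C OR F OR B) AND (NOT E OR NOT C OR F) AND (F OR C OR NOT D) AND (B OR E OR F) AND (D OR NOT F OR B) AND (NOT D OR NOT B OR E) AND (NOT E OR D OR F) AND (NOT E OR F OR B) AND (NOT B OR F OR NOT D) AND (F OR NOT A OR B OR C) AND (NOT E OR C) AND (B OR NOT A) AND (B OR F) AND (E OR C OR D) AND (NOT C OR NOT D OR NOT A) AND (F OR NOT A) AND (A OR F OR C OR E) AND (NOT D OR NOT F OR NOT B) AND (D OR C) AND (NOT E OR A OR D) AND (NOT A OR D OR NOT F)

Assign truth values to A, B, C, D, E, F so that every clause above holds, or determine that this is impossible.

Suppose A = false.
From the singleton clause (D), D = true.
Suppose C = true.
Suppose E = true.
From the singleton clause (NOT B), B = false.
From the singleton clause (F), F = true.
This assignment satisfies each clause.

A=false,  B=false,  C=true,  D=true,  E=true,  F=true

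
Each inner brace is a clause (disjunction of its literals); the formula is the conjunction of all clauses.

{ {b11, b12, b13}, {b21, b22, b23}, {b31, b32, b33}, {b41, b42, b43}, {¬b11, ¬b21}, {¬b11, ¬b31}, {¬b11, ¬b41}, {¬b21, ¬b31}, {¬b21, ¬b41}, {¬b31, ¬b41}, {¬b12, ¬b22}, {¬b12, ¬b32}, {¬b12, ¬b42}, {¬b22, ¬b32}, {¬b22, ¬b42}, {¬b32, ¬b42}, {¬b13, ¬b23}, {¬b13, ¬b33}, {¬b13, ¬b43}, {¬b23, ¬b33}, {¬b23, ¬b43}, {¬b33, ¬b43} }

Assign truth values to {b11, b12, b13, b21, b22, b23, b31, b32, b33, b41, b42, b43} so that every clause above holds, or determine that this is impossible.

Branch on b11: set b11 = False.
Branch on b12: set b12 = True.
(¬b22) alone gives b22 = False.
(¬b32) alone gives b32 = False.
(¬b42) alone gives b42 = False.
Branch on b21: set b21 = True.
(¬b31) alone gives b31 = False.
(b33) alone gives b33 = True.
(¬b41) alone gives b41 = False.
(b43) alone gives b43 = True.
That conflicts with the unit clause (¬b43).
Backtrack on b21: now try b21 = False.
(b23) alone gives b23 = True.
(¬b13) alone gives b13 = False.
(¬b33) alone gives b33 = False.
(b31) alone gives b31 = True.
(¬b41) alone gives b41 = False.
(b43) alone gives b43 = True.
That conflicts with the unit clause (¬b43).
Neither b21 = True nor b21 = False works.
Backtrack on b12: now try b12 = False.
(b13) alone gives b13 = True.
(¬b23) alone gives b23 = False.
(¬b33) alone gives b33 = False.
(¬b43) alone gives b43 = False.
Branch on b21: set b21 = True.
(¬b31) alone gives b31 = False.
(b32) alone gives b32 = True.
(¬b41) alone gives b41 = False.
(b42) alone gives b42 = True.
That conflicts with the unit clause (¬b42).
Backtrack on b21: now try b21 = False.
(b22) alone gives b22 = True.
(¬b32) alone gives b32 = False.
(b31) alone gives b31 = True.
(¬b41) alone gives b41 = False.
(b42) alone gives b42 = True.
That conflicts with the unit clause (¬b42).
Neither b21 = True nor b21 = False works.
Neither b12 = True nor b12 = False works.
Backtrack on b11: now try b11 = True.
(¬b21) alone gives b21 = False.
(¬b31) alone gives b31 = False.
(¬b41) alone gives b41 = False.
Branch on b22: set b22 = True.
(¬b12) alone gives b12 = False.
(¬b32) alone gives b32 = False.
(b33) alone gives b33 = True.
(¬b42) alone gives b42 = False.
(b43) alone gives b43 = True.
That conflicts with the unit clause (¬b43).
Backtrack on b22: now try b22 = False.
(b23) alone gives b23 = True.
(¬b13) alone gives b13 = False.
(¬b33) alone gives b33 = False.
(b32) alone gives b32 = True.
(¬b12) alone gives b12 = False.
(¬b42) alone gives b42 = False.
(b43) alone gives b43 = True.
That conflicts with the unit clause (¬b43).
Neither b22 = True nor b22 = False works.
Neither b11 = True nor b11 = False works.

UNSATISFIABLE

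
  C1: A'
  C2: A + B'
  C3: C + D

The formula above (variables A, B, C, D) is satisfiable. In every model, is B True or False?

Suppose B = 1.
(A') alone gives A = 0.
But (A) is also a unit clause — contradiction.
So every satisfying assignment has B = False.

False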